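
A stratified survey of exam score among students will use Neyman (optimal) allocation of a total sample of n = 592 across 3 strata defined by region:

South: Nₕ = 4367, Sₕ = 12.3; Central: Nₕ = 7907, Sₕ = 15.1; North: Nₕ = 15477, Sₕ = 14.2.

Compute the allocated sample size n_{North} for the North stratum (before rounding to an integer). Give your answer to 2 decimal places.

Neyman allocation: nₕ = n·NₕSₕ / Σⱼ NⱼSⱼ.
Σ NⱼSⱼ = 4367·12.3 + 7907·15.1 + 15477·14.2 = 392883.2.
n_{North} = 592·15477·14.2 / 392883.2 = 331.16.

331.16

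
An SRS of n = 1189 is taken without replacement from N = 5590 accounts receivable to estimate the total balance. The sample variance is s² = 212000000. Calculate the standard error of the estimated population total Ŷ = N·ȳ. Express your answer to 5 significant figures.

Var(Ŷ) = N²·Var(ȳ) = N²·(1 − n/N)·s²/n.
f = 1189/5590 = 0.21270125; Var(ȳ) = 0.78729875·212000000/1189 = 140376.23.
Var(Ŷ) = 5590² · 140376.23 = 4.3864905 × 10^12.
SE(Ŷ) = √(4.3864905 × 10^12) = 2.0944 × 10^6.

2.0944 × 10^6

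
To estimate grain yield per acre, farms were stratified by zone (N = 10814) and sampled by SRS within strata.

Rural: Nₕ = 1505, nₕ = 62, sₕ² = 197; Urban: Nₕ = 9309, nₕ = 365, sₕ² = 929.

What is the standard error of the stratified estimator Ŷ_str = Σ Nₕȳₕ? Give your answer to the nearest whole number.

Var(Ŷ_str) = Σₕ Nₕ²(1 − fₕ)sₕ²/nₕ.
Rural: 1505²·(1 − 62/1505)·197/62 = 6.9004493 × 10^6.
Urban: 9309²·(1 − 365/9309)·929/365 = 2.1191303 × 10^8.
Sum = 2.1881348 × 10^8.
SE = √(2.1881348 × 10^8) = 14792.

14792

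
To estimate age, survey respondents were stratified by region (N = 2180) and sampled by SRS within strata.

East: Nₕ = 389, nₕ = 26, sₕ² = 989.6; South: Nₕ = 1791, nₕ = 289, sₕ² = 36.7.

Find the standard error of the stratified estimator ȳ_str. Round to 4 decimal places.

Var(ȳ_str) = Σₕ Wₕ²(1 − fₕ)sₕ²/nₕ with Wₕ = Nₕ/N, N = 2180.
East: Wₕ = 0.17844037; term = 0.17844037²·(1 − 0.06683805)·989.6/26 = 1.130914.
South: Wₕ = 0.82155963; term = 0.82155963²·(1 − 0.16136237)·36.7/289 = 0.071882099.
Sum = 1.2027961.
SE = √(1.2027961) = 1.0967.

1.0967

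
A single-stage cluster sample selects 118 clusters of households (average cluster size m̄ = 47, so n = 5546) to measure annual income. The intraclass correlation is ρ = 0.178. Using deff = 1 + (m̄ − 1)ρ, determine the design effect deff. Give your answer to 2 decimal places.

deff = 1 + (47 − 1)·0.178 = 1 + 8.188 = 9.188.

9.19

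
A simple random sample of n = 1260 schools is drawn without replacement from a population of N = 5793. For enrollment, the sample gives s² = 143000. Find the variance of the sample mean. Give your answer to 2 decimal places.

Under SRS without replacement, Var(ȳ) = (1 − f)·s²/n with f = n/N = 1260/5793 = 0.21750388.
Var(ȳ) = (1 − 0.21750388)·143000/1260 = 0.78249612·113.49206 = 88.807099.

88.81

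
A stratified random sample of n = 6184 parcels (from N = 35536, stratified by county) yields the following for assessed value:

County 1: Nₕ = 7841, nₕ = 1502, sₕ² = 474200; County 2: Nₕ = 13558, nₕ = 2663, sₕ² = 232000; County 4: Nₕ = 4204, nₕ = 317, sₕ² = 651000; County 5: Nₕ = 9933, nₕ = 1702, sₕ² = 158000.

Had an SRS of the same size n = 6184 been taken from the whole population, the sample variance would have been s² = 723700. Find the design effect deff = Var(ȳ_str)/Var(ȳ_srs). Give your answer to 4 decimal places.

0.5711

Var(ȳ_str) = Σ Wₕ²(1−fₕ)sₕ²/nₕ with Wₕ = Nₕ/35536:
  County 1: (7841/35536)²·(1−1502/7841)·474200/1502 = 12.42644
  County 2: (13558/35536)²·(1−2663/13558)·232000/2663 = 10.190667
  County 4: (4204/35536)²·(1−317/4204)·651000/317 = 26.574304
  County 5: (9933/35536)²·(1−1702/9933)·158000/1702 = 6.0102631
  → Var(ȳ_str) = 55.201674.
Var(ȳ_srs) = (1 − 6184/35536)·723700/6184 = 96.66255.
deff = 55.201674 / 96.66255 = 0.5711.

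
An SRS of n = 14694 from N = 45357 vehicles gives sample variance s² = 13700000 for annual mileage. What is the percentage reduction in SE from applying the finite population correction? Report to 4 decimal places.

17.7785

f = n/N = 14694/45357 = 0.32396323.
SE_no-fpc = √(s²/n) = 30.534462; SE_fpc = √((1−f)s²/n) = 25.105879.
Ratio = √(1−f) = 0.82221456. Reduction = 100·(1 − 0.82221456) = 17.7785%.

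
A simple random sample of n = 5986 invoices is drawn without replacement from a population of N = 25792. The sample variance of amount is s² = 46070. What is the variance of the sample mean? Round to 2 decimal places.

5.91

Under SRS without replacement, Var(ȳ) = (1 − f)·s²/n with f = n/N = 5986/25792 = 0.23208747.
Var(ȳ) = (1 − 0.23208747)·46070/5986 = 0.76791253·7.6962913 = 5.9100786.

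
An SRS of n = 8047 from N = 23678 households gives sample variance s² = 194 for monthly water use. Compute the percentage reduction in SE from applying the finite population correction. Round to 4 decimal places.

f = n/N = 8047/23678 = 0.33985134.
SE_no-fpc = √(s²/n) = 0.15526868; SE_fpc = √((1−f)s²/n) = 0.12615508.
Ratio = √(1−f) = 0.81249533. Reduction = 100·(1 − 0.81249533) = 18.7505%.

18.7505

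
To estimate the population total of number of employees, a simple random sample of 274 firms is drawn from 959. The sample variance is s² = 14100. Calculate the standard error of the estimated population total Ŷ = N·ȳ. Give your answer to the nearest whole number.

5814

Var(Ŷ) = N²·Var(ȳ) = N²·(1 − n/N)·s²/n.
f = 274/959 = 0.28571429; Var(ȳ) = 0.71428571·14100/274 = 36.757039.
Var(Ŷ) = 959² · 36.757039 = 3.380475 × 10^7.
SE(Ŷ) = √(3.380475 × 10^7) = 5814.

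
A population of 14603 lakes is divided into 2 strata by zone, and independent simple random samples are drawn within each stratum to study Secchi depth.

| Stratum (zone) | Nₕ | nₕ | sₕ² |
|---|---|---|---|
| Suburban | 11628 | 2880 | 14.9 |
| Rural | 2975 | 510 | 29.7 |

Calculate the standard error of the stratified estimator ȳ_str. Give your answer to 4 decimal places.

Var(ȳ_str) = Σₕ Wₕ²(1 − fₕ)sₕ²/nₕ with Wₕ = Nₕ/N, N = 14603.
Suburban: Wₕ = 0.79627474; term = 0.79627474²·(1 − 0.24767802)·14.9/2880 = 0.0024678764.
Rural: Wₕ = 0.20372526; term = 0.20372526²·(1 − 0.17142857)·29.7/510 = 0.0020026543.
Sum = 0.0044705307.
SE = √(0.0044705307) = 0.0669.

0.0669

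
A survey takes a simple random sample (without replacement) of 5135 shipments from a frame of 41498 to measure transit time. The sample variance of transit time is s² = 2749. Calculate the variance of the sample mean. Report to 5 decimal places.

Under SRS without replacement, Var(ȳ) = (1 − f)·s²/n with f = n/N = 5135/41498 = 0.12374090.
Var(ȳ) = (1 − 0.12374090)·2749/5135 = 0.87625910·0.53534567 = 0.46910151.

0.46910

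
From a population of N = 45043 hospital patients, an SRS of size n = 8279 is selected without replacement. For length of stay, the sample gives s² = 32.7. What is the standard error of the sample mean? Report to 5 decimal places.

0.05678

Under SRS without replacement, Var(ȳ) = (1 − f)·s²/n with f = n/N = 8279/45043 = 0.18380214.
Var(ȳ) = (1 − 0.18380214)·32.7/8279 = 0.81619786·0.0039497524 = 0.0032237794.
SE(ȳ) = √(0.0032237794) = 0.05678.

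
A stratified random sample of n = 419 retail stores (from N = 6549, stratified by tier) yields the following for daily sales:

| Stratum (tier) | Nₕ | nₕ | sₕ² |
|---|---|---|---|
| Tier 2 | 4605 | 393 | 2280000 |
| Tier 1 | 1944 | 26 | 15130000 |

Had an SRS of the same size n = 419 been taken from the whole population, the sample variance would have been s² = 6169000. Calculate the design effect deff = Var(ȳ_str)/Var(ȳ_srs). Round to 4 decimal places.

3.8613

Var(ȳ_str) = Σ Wₕ²(1−fₕ)sₕ²/nₕ with Wₕ = Nₕ/6549:
  Tier 2: (4605/6549)²·(1−393/4605)·2280000/393 = 2623.6767
  Tier 1: (1944/6549)²·(1−26/1944)·15130000/26 = 50589.509
  → Var(ȳ_str) = 53213.186.
Var(ȳ_srs) = (1 − 419/6549)·6169000/419 = 13781.174.
deff = 53213.186 / 13781.174 = 3.8613.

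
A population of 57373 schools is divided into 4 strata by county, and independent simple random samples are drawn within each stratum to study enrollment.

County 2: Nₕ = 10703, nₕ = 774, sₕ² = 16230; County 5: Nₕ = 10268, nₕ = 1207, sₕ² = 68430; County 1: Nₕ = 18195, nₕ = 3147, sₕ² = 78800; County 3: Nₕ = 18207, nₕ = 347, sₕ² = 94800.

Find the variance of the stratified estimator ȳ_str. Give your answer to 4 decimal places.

Var(ȳ_str) = Σₕ Wₕ²(1 − fₕ)sₕ²/nₕ with Wₕ = Nₕ/N, N = 57373.
County 2: Wₕ = 0.18655117; term = 0.18655117²·(1 − 0.07231617)·16230/774 = 0.67697632.
County 5: Wₕ = 0.17896920; term = 0.17896920²·(1 − 0.11754967)·68430/1207 = 1.6024561.
County 1: Wₕ = 0.31713524; term = 0.31713524²·(1 − 0.17295960)·78800/3147 = 2.0827886.
County 3: Wₕ = 0.31734440; term = 0.31734440²·(1 − 0.01905860)·94800/347 = 26.988801.
Sum = 31.351022.

31.3510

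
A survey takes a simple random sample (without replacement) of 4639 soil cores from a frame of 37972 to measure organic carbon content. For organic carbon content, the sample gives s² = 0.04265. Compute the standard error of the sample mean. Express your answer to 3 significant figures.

Under SRS without replacement, Var(ȳ) = (1 − f)·s²/n with f = n/N = 4639/37972 = 0.12216897.
Var(ȳ) = (1 − 0.12216897)·0.04265/4639 = 0.87783103·9.1937918 × 10^-6 = 8.0705957 × 10^-6.
SE(ȳ) = √(8.0705957 × 10^-6) = 0.00284.

0.00284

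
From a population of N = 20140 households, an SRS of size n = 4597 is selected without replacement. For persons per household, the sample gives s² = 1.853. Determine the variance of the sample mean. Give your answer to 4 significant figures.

3.111 × 10^-4

Under SRS without replacement, Var(ȳ) = (1 − f)·s²/n with f = n/N = 4597/20140 = 0.22825223.
Var(ȳ) = (1 − 0.22825223)·1.853/4597 = 0.77174777·4.0308897 × 10^-4 = 3.1108301 × 10^-4.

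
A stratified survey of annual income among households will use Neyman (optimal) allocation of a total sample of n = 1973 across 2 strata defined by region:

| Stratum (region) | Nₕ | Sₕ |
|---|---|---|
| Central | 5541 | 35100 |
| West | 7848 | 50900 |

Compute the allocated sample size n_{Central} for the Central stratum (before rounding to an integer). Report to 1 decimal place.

646.1

Neyman allocation: nₕ = n·NₕSₕ / Σⱼ NⱼSⱼ.
Σ NⱼSⱼ = 5541·35100 + 7848·50900 = 5.939523 × 10^8.
n_{Central} = 1973·5541·35100 / (5.939523 × 10^8) = 646.1.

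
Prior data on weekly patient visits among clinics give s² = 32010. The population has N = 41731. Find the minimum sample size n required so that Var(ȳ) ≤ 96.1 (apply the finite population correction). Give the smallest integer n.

Without fpc, n₀ = s²/D = 32010/96.1 = 333.0905.
With fpc, (1 − n/N)·s²/n ≤ D requires n ≥ n₀/(1 + n₀/N) = 333.0905/(1 + 333.0905/41731) = 330.4529.
Rounding up, n = 331.

331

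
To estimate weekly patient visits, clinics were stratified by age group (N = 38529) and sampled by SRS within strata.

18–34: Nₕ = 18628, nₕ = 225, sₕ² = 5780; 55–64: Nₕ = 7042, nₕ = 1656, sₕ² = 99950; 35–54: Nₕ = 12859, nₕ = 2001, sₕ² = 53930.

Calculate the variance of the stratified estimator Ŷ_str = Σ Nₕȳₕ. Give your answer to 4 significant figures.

1.486 × 10^10

Var(Ŷ_str) = Σₕ Nₕ²(1 − fₕ)sₕ²/nₕ.
18–34: 18628²·(1 − 225/18628)·5780/225 = 8.8064358 × 10^9.
55–64: 7042²·(1 − 1656/7042)·99950/1656 = 2.2892058 × 10^9.
35–54: 12859²·(1 − 2001/12859)·53930/2001 = 3.7630533 × 10^9.
Sum = 1.4858695 × 10^10.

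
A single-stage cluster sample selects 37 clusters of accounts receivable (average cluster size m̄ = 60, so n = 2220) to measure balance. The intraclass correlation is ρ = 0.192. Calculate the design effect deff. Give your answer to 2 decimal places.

12.33

deff = 1 + (60 − 1)·0.192 = 1 + 11.328 = 12.328.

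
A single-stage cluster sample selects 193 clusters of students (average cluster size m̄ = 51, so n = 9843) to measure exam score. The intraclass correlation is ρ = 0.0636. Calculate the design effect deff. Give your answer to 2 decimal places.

deff = 1 + (51 − 1)·0.0636 = 1 + 3.18 = 4.18.

4.18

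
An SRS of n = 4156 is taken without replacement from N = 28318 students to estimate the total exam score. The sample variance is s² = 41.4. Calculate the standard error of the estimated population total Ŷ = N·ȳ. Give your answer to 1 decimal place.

2610.7

Var(Ŷ) = N²·Var(ȳ) = N²·(1 − n/N)·s²/n.
f = 4156/28318 = 0.14676178; Var(ȳ) = 0.85323822·41.4/4156 = 0.0084995338.
Var(Ŷ) = 28318² · 0.0084995338 = 6.8158537 × 10^6.
SE(Ŷ) = √(6.8158537 × 10^6) = 2610.7.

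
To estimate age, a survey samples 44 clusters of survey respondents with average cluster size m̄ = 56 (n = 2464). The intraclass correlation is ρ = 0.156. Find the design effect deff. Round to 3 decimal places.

deff = 1 + (56 − 1)·0.156 = 1 + 8.58 = 9.58.

9.580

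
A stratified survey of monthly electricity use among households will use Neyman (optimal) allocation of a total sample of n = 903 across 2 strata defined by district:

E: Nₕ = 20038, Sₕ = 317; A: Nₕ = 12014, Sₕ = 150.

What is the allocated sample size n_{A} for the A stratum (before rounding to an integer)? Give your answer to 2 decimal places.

Neyman allocation: nₕ = n·NₕSₕ / Σⱼ NⱼSⱼ.
Σ NⱼSⱼ = 20038·317 + 12014·150 = 8.154146 × 10^6.
n_{A} = 903·12014·150 / (8.154146 × 10^6) = 199.57.

199.57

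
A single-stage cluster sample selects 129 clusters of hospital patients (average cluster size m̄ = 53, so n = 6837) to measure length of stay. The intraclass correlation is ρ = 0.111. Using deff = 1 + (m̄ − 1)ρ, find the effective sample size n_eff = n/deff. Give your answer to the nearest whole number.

deff = 1 + (53 − 1)·0.111 = 1 + 5.772 = 6.772.
n_eff = 6837 / 6.772 = 1010.

1010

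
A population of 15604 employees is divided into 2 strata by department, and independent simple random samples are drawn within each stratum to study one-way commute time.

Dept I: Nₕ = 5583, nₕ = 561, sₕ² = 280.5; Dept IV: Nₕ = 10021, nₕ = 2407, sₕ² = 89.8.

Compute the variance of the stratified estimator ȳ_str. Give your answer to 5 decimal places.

Var(ȳ_str) = Σₕ Wₕ²(1 − fₕ)sₕ²/nₕ with Wₕ = Nₕ/N, N = 15604.
Dept I: Wₕ = 0.35779287; term = 0.35779287²·(1 − 0.10048361)·280.5/561 = 0.057576128.
Dept IV: Wₕ = 0.64220713; term = 0.64220713²·(1 − 0.24019559)·89.8/2407 = 0.011691017.
Sum = 0.069267145.

0.06927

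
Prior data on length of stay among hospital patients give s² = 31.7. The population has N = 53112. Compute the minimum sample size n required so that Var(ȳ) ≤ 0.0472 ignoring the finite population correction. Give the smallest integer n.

672

Without fpc, n₀ = s²/D = 31.7/0.0472 = 671.6102.
Rounding up, n = 672.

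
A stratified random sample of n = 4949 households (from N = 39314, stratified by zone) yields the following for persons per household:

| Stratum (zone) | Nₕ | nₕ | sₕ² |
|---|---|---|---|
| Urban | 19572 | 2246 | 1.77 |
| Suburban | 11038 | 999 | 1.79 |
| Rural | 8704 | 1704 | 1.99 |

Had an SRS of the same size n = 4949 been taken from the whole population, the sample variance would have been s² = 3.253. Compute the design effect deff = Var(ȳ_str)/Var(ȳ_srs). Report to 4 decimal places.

0.6046

Var(ȳ_str) = Σ Wₕ²(1−fₕ)sₕ²/nₕ with Wₕ = Nₕ/39314:
  Urban: (19572/39314)²·(1−2246/19572)·1.77/2246 = 1.7290301 × 10^-4
  Suburban: (11038/39314)²·(1−999/11038)·1.79/999 = 1.2846178 × 10^-4
  Rural: (8704/39314)²·(1−1704/8704)·1.99/1704 = 4.6036886 × 10^-5
  → Var(ȳ_str) = 3.4740168 × 10^-4.
Var(ȳ_srs) = (1 − 4949/39314)·3.253/4949 = 5.7456045 × 10^-4.
deff = (3.4740168 × 10^-4) / (5.7456045 × 10^-4) = 0.6046.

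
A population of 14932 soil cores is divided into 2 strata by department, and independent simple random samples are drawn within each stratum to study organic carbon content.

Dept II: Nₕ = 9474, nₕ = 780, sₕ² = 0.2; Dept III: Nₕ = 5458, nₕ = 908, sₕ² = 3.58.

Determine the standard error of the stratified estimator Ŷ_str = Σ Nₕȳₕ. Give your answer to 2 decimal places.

345.01

Var(Ŷ_str) = Σₕ Nₕ²(1 − fₕ)sₕ²/nₕ.
Dept II: 9474²·(1 − 780/9474)·0.2/780 = 21119.732.
Dept III: 5458²·(1 − 908/5458)·3.58/908 = 97913.394.
Sum = 119033.13.
SE = √(119033.13) = 345.01.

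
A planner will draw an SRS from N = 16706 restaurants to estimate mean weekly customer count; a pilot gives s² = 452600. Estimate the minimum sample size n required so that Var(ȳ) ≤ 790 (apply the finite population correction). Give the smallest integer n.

554

Without fpc, n₀ = s²/D = 452600/790 = 572.9114.
With fpc, (1 − n/N)·s²/n ≤ D requires n ≥ n₀/(1 + n₀/N) = 572.9114/(1 + 572.9114/16706) = 553.9156.
Rounding up, n = 554.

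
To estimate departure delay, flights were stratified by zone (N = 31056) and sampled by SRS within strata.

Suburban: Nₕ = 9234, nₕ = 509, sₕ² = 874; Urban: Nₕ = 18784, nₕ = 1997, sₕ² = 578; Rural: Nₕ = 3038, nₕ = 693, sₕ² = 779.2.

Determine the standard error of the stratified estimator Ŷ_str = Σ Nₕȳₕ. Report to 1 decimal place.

15414.8

Var(Ŷ_str) = Σₕ Nₕ²(1 − fₕ)sₕ²/nₕ.
Suburban: 9234²·(1 − 509/9234)·874/509 = 1.3834038 × 10^8.
Urban: 18784²·(1 − 1997/18784)·578/1997 = 9.1266405 × 10^7.
Rural: 3038²·(1 − 693/3038)·779.2/693 = 8.0102547 × 10^6.
Sum = 2.3761704 × 10^8.
SE = √(2.3761704 × 10^8) = 15414.8.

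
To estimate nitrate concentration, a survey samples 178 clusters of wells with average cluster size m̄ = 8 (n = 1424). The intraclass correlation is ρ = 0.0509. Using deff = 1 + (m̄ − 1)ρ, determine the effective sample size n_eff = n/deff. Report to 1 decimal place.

deff = 1 + (8 − 1)·0.0509 = 1 + 0.3563 = 1.3563.
n_eff = 1424 / 1.3563 = 1049.9.

1049.9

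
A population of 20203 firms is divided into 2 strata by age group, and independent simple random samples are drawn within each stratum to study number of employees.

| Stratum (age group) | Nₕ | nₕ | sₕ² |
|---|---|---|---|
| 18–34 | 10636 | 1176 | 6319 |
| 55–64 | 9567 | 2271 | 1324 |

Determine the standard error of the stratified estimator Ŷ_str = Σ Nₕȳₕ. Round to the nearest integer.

Var(Ŷ_str) = Σₕ Nₕ²(1 − fₕ)sₕ²/nₕ.
18–34: 10636²·(1 − 1176/10636)·6319/1176 = 5.4064289 × 10^8.
55–64: 9567²·(1 − 2271/9567)·1324/2271 = 4.06941 × 10^7.
Sum = 5.8133699 × 10^8.
SE = √(5.8133699 × 10^8) = 24111.

24111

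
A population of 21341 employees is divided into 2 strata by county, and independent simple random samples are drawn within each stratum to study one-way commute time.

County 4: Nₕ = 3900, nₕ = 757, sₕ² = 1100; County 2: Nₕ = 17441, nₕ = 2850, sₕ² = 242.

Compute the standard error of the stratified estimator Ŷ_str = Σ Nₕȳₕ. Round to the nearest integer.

Var(Ŷ_str) = Σₕ Nₕ²(1 − fₕ)sₕ²/nₕ.
County 4: 3900²·(1 − 757/3900)·1100/757 = 1.7811717 × 10^7.
County 2: 17441²·(1 − 2850/17441)·242/2850 = 2.1608616 × 10^7.
Sum = 3.9420333 × 10^7.
SE = √(3.9420333 × 10^7) = 6279.

6279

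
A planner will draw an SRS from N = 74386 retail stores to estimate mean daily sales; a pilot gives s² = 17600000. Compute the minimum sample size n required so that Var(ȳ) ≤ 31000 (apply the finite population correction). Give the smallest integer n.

Without fpc, n₀ = s²/D = 17600000/31000 = 567.7419.
With fpc, (1 − n/N)·s²/n ≤ D requires n ≥ n₀/(1 + n₀/N) = 567.7419/(1 + 567.7419/74386) = 563.4415.
Rounding up, n = 564.

564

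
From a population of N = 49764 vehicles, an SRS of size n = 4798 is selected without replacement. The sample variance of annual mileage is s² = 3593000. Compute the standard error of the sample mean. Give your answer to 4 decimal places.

26.0126

Under SRS without replacement, Var(ȳ) = (1 − f)·s²/n with f = n/N = 4798/49764 = 0.09641508.
Var(ȳ) = (1 − 0.09641508)·3593000/4798 = 0.90358492·748.85369 = 676.6529.
SE(ȳ) = √(676.6529) = 26.0126.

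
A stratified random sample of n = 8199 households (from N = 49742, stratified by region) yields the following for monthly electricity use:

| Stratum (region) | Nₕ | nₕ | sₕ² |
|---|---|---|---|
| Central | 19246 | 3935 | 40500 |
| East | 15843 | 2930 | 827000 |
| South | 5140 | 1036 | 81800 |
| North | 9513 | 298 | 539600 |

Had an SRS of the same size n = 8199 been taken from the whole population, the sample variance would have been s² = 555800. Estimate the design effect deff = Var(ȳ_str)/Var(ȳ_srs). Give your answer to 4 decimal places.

1.5789

Var(ȳ_str) = Σ Wₕ²(1−fₕ)sₕ²/nₕ with Wₕ = Nₕ/49742:
  Central: (19246/49742)²·(1−3935/19246)·40500/3935 = 1.2257668
  East: (15843/49742)²·(1−2930/15843)·827000/2930 = 23.337588
  South: (5140/49742)²·(1−1036/5140)·81800/1036 = 0.67315881
  North: (9513/49742)²·(1−298/9513)·539600/298 = 64.153747
  → Var(ȳ_str) = 89.390261.
Var(ȳ_srs) = (1 − 8199/49742)·555800/8199 = 56.615099.
deff = 89.390261 / 56.615099 = 1.5789.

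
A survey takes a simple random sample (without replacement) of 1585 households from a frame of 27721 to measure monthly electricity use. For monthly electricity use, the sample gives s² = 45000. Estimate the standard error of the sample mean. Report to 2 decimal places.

5.17

Under SRS without replacement, Var(ȳ) = (1 − f)·s²/n with f = n/N = 1585/27721 = 0.05717687.
Var(ȳ) = (1 − 0.05717687)·45000/1585 = 0.94282313·28.391167 = 26.767849.
SE(ȳ) = √(26.767849) = 5.17.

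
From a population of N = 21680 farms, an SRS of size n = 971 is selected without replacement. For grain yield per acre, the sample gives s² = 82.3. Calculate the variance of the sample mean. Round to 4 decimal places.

Under SRS without replacement, Var(ȳ) = (1 − f)·s²/n with f = n/N = 971/21680 = 0.04478782.
Var(ȳ) = (1 − 0.04478782)·82.3/971 = 0.95521218·0.084757981 = 0.080961856.

0.0810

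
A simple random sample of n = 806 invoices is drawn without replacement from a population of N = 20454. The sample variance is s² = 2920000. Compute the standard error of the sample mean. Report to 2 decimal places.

Under SRS without replacement, Var(ȳ) = (1 − f)·s²/n with f = n/N = 806/20454 = 0.03940550.
Var(ȳ) = (1 − 0.03940550)·2920000/806 = 0.96059450·3622.8288 = 3480.0694.
SE(ȳ) = √(3480.0694) = 58.99.

58.99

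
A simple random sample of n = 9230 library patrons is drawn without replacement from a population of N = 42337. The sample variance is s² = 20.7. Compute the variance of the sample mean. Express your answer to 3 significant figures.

0.00175

Under SRS without replacement, Var(ȳ) = (1 − f)·s²/n with f = n/N = 9230/42337 = 0.21801261.
Var(ȳ) = (1 − 0.21801261)·20.7/9230 = 0.78198739·0.0022426869 = 0.0017537529.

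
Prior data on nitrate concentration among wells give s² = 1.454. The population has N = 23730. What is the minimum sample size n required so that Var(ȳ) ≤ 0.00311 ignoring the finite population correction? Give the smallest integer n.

468

Without fpc, n₀ = s²/D = 1.454/0.00311 = 467.5241.
Rounding up, n = 468.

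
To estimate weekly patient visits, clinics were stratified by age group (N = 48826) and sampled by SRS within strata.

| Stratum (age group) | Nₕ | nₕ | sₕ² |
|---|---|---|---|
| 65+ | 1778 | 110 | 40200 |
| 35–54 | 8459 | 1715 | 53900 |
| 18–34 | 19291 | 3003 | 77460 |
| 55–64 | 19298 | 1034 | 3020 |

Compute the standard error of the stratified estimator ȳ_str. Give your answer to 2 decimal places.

2.24

Var(ȳ_str) = Σₕ Wₕ²(1 − fₕ)sₕ²/nₕ with Wₕ = Nₕ/N, N = 48826.
65+: Wₕ = 0.03641502; term = 0.03641502²·(1 − 0.06186727)·40200/110 = 0.45463082.
35–54: Wₕ = 0.17324786; term = 0.17324786²·(1 − 0.20274264)·53900/1715 = 0.75207116.
18–34: Wₕ = 0.39509687; term = 0.39509687²·(1 − 0.15566845)·77460/3003 = 3.3997139.
55–64: Wₕ = 0.39524024; term = 0.39524024²·(1 − 0.05358068)·3020/1034 = 0.43180962.
Sum = 5.0382255.
SE = √(5.0382255) = 2.24.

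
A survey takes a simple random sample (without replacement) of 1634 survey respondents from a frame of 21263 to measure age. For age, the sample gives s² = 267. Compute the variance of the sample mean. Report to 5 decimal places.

0.15085

Under SRS without replacement, Var(ȳ) = (1 − f)·s²/n with f = n/N = 1634/21263 = 0.07684711.
Var(ȳ) = (1 − 0.07684711)·267/1634 = 0.92315289·0.16340269 = 0.15084567.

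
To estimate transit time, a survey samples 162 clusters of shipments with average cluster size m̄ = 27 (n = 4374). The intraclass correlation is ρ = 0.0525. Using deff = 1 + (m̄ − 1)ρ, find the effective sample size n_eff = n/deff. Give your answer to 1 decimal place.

1849.5

deff = 1 + (27 − 1)·0.0525 = 1 + 1.365 = 2.365.
n_eff = 4374 / 2.365 = 1849.5.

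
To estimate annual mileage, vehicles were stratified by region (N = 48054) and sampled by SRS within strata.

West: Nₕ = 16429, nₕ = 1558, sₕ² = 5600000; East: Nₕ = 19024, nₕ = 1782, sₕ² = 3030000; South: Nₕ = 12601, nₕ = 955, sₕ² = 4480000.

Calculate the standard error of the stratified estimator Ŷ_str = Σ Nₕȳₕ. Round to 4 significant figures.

1.458 × 10^6

Var(Ŷ_str) = Σₕ Nₕ²(1 − fₕ)sₕ²/nₕ.
West: 16429²·(1 − 1558/16429)·5600000/1558 = 8.7815641 × 10^11.
East: 19024²·(1 − 1782/19024)·3030000/1782 = 5.5773052 × 10^11.
South: 12601²·(1 − 955/12601)·4480000/955 = 6.8842469 × 10^11.
Sum = 2.1243116 × 10^12.
SE = √(2.1243116 × 10^12) = 1.458 × 10^6.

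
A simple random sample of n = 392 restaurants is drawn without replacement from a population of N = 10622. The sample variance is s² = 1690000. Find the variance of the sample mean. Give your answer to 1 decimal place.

4152.1

Under SRS without replacement, Var(ȳ) = (1 − f)·s²/n with f = n/N = 392/10622 = 0.03690454.
Var(ȳ) = (1 − 0.03690454)·1690000/392 = 0.96309546·4311.2245 = 4152.1207.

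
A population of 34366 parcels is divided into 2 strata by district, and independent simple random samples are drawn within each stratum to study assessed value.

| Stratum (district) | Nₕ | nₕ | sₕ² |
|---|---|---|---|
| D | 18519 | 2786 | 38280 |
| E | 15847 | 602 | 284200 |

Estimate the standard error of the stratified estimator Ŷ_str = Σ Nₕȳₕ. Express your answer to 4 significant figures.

Var(Ŷ_str) = Σₕ Nₕ²(1 − fₕ)sₕ²/nₕ.
D: 18519²·(1 − 2786/18519)·38280/2786 = 4.0033162 × 10^9.
E: 15847²·(1 − 602/15847)·284200/602 = 1.1405178 × 10^11.
Sum = 1.180551 × 10^11.
SE = √(1.180551 × 10^11) = 343600.

343600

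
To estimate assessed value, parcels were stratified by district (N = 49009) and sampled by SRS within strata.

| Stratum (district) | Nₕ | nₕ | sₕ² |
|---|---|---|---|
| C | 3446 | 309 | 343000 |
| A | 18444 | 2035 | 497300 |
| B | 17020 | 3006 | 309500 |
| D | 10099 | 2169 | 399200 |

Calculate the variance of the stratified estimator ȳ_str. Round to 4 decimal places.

52.1492

Var(ȳ_str) = Σₕ Wₕ²(1 − fₕ)sₕ²/nₕ with Wₕ = Nₕ/N, N = 49009.
C: Wₕ = 0.07031362; term = 0.07031362²·(1 − 0.08966918)·343000/309 = 4.9959002.
A: Wₕ = 0.37633904; term = 0.37633904²·(1 − 0.11033398)·497300/2035 = 30.79212.
B: Wₕ = 0.34728315; term = 0.34728315²·(1 − 0.17661575)·309500/3006 = 10.22449.
D: Wₕ = 0.20606419; term = 0.20606419²·(1 − 0.21477374)·399200/2169 = 6.136643.
Sum = 52.149153.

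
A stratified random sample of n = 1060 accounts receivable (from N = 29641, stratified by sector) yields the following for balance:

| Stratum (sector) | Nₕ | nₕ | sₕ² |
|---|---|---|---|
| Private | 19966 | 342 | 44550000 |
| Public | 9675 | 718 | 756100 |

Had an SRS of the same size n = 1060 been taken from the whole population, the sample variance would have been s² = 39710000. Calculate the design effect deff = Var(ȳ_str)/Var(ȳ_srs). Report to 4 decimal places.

Var(ȳ_str) = Σ Wₕ²(1−fₕ)sₕ²/nₕ with Wₕ = Nₕ/29641:
  Private: (19966/29641)²·(1−342/19966)·44550000/342 = 58091.756
  Public: (9675/29641)²·(1−718/9675)·756100/718 = 103.86821
  → Var(ȳ_str) = 58195.624.
Var(ȳ_srs) = (1 − 1060/29641)·39710000/1060 = 36122.566.
deff = 58195.624 / 36122.566 = 1.6111.

1.6111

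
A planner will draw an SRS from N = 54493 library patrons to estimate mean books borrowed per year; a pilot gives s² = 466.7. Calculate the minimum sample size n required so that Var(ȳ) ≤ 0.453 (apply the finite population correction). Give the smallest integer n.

1012

Without fpc, n₀ = s²/D = 466.7/0.453 = 1030.2428.
With fpc, (1 − n/N)·s²/n ≤ D requires n ≥ n₀/(1 + n₀/N) = 1030.2428/(1 + 1030.2428/54493) = 1011.1265.
Rounding up, n = 1012.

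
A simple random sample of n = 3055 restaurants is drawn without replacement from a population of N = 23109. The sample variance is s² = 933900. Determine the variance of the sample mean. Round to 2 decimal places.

265.28

Under SRS without replacement, Var(ȳ) = (1 − f)·s²/n with f = n/N = 3055/23109 = 0.13219958.
Var(ȳ) = (1 − 0.13219958)·933900/3055 = 0.86780042·305.69558 = 265.28275.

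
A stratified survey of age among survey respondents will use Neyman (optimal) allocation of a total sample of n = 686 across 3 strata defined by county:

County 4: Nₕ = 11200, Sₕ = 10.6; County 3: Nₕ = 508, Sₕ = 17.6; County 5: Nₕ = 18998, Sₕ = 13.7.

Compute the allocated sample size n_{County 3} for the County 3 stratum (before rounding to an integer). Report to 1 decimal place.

15.8

Neyman allocation: nₕ = n·NₕSₕ / Σⱼ NⱼSⱼ.
Σ NⱼSⱼ = 11200·10.6 + 508·17.6 + 18998·13.7 = 387933.4.
n_{County 3} = 686·508·17.6 / 387933.4 = 15.8.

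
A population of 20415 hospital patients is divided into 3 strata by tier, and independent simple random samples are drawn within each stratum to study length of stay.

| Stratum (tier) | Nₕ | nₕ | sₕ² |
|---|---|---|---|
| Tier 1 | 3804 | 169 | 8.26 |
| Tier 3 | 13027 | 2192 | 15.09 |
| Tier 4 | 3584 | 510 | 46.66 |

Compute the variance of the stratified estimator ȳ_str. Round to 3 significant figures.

Var(ȳ_str) = Σₕ Wₕ²(1 − fₕ)sₕ²/nₕ with Wₕ = Nₕ/N, N = 20415.
Tier 1: Wₕ = 0.18633358; term = 0.18633358²·(1 − 0.04442692)·8.26/169 = 0.0016215842.
Tier 3: Wₕ = 0.63810923; term = 0.63810923²·(1 − 0.16826591)·15.09/2192 = 0.0023314347.
Tier 4: Wₕ = 0.17555719; term = 0.17555719²·(1 − 0.14229911)·46.66/510 = 0.0024185087.
Sum = 0.0063715276.

0.00637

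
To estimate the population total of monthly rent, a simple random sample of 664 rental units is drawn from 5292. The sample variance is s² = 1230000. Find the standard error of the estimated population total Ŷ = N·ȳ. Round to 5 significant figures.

213000

Var(Ŷ) = N²·Var(ȳ) = N²·(1 − n/N)·s²/n.
f = 664/5292 = 0.12547241; Var(ȳ) = 0.87452759·1230000/664 = 1619.9833.
Var(Ŷ) = 5292² · 1619.9833 = 4.536806 × 10^10.
SE(Ŷ) = √(4.536806 × 10^10) = 213000.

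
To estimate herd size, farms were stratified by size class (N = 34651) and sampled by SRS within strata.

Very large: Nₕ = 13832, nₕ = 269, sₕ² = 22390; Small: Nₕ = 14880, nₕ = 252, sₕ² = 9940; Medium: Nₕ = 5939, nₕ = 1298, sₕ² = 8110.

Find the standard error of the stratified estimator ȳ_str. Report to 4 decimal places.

Var(ȳ_str) = Σₕ Wₕ²(1 − fₕ)sₕ²/nₕ with Wₕ = Nₕ/N, N = 34651.
Very large: Wₕ = 0.39918040; term = 0.39918040²·(1 − 0.01944766)·22390/269 = 13.00502.
Small: Wₕ = 0.42942484; term = 0.42942484²·(1 − 0.01693548)·9940/252 = 7.150595.
Medium: Wₕ = 0.17139476; term = 0.17139476²·(1 − 0.21855531)·8110/1298 = 0.14342984.
Sum = 20.299045.
SE = √(20.299045) = 4.5054.

4.5054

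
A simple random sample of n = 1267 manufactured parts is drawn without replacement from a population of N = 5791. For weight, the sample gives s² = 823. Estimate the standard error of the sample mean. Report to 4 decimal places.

Under SRS without replacement, Var(ȳ) = (1 − f)·s²/n with f = n/N = 1267/5791 = 0.21878777.
Var(ȳ) = (1 − 0.21878777)·823/1267 = 0.78121223·0.6495659 = 0.50744883.
SE(ȳ) = √(0.50744883) = 0.7124.

0.7124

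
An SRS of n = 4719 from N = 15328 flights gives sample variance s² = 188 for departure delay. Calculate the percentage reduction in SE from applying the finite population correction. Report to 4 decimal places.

f = n/N = 4719/15328 = 0.30786795.
SE_no-fpc = √(s²/n) = 0.19959697; SE_fpc = √((1−f)s²/n) = 0.16605365.
Ratio = √(1−f) = 0.83194474. Reduction = 100·(1 − 0.83194474) = 16.8055%.

16.8055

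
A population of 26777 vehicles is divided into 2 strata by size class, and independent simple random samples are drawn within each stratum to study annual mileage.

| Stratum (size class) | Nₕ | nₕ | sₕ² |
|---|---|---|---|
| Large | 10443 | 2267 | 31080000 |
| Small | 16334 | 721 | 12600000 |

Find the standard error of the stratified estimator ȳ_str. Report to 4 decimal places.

88.5905

Var(ȳ_str) = Σₕ Wₕ²(1 − fₕ)sₕ²/nₕ with Wₕ = Nₕ/N, N = 26777.
Large: Wₕ = 0.38999888; term = 0.38999888²·(1 − 0.21708321)·31080000/2267 = 1632.57.
Small: Wₕ = 0.61000112; term = 0.61000112²·(1 − 0.04414106)·12600000/721 = 6215.7044.
Sum = 7848.2744.
SE = √(7848.2744) = 88.5905.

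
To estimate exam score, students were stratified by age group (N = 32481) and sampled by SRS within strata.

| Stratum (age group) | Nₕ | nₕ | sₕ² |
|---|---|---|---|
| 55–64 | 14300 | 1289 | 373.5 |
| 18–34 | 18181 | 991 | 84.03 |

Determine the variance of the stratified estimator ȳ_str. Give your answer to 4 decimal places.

0.0762

Var(ȳ_str) = Σₕ Wₕ²(1 − fₕ)sₕ²/nₕ with Wₕ = Nₕ/N, N = 32481.
55–64: Wₕ = 0.44025738; term = 0.44025738²·(1 − 0.09013986)·373.5/1289 = 0.051100555.
18–34: Wₕ = 0.55974262; term = 0.55974262²·(1 − 0.05450745)·84.03/991 = 0.025118608.
Sum = 0.076219163.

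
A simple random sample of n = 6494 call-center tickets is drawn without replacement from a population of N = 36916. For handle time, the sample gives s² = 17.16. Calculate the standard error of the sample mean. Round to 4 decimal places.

Under SRS without replacement, Var(ȳ) = (1 − f)·s²/n with f = n/N = 6494/36916 = 0.17591288.
Var(ȳ) = (1 − 0.17591288)·17.16/6494 = 0.82408712·0.0026424392 = 0.0021776001.
SE(ȳ) = √(0.0021776001) = 0.0467.

0.0467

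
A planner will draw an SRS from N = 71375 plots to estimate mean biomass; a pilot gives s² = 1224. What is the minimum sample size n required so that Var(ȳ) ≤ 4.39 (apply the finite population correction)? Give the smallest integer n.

278

Without fpc, n₀ = s²/D = 1224/4.39 = 278.8155.
With fpc, (1 − n/N)·s²/n ≤ D requires n ≥ n₀/(1 + n₀/N) = 278.8155/(1 + 278.8155/71375) = 277.7306.
Rounding up, n = 278.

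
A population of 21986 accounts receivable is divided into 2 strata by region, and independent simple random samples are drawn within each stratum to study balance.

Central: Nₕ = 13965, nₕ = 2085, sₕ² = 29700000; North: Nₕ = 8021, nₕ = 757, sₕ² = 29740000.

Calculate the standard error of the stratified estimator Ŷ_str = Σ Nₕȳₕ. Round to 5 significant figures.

2.1569 × 10^6

Var(Ŷ_str) = Σₕ Nₕ²(1 − fₕ)sₕ²/nₕ.
Central: 13965²·(1 − 2085/13965)·29700000/2085 = 2.3632397 × 10^12.
North: 8021²·(1 − 757/8021)·29740000/757 = 2.2890192 × 10^12.
Sum = 4.6522589 × 10^12.
SE = √(4.6522589 × 10^12) = 2.1569 × 10^6.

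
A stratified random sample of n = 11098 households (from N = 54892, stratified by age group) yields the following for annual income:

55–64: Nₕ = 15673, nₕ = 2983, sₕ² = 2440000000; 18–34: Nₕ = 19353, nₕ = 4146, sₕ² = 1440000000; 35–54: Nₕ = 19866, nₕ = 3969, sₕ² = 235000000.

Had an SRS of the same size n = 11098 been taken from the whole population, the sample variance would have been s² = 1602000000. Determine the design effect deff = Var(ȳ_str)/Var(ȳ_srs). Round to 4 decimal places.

0.8173

Var(ȳ_str) = Σ Wₕ²(1−fₕ)sₕ²/nₕ with Wₕ = Nₕ/54892:
  55–64: (15673/54892)²·(1−2983/15673)·2440000000/2983 = 53992.349
  18–34: (19353/54892)²·(1−4146/19353)·1440000000/4146 = 33923.99
  35–54: (19866/54892)²·(1−3969/19866)·235000000/3969 = 6205.7498
  → Var(ȳ_str) = 94122.089.
Var(ȳ_srs) = (1 − 11098/54892)·1602000000/11098 = 115165.75.
deff = 94122.089 / 115165.75 = 0.8173.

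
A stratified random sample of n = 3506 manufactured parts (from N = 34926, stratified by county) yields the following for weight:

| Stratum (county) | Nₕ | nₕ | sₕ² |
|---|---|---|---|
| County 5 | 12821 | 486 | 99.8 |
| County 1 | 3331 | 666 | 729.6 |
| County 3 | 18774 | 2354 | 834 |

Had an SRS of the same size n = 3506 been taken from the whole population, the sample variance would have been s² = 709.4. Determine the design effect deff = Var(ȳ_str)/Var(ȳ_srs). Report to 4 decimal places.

Var(ȳ_str) = Σ Wₕ²(1−fₕ)sₕ²/nₕ with Wₕ = Nₕ/34926:
  County 5: (12821/34926)²·(1−486/12821)·99.8/486 = 0.026623039
  County 1: (3331/34926)²·(1−666/3331)·729.6/666 = 0.0079723204
  County 3: (18774/34926)²·(1−2354/18774)·834/2354 = 0.089534798
  → Var(ȳ_str) = 0.12413016.
Var(ȳ_srs) = (1 − 3506/34926)·709.4/3506 = 0.18202733.
deff = 0.12413016 / 0.18202733 = 0.6819.

0.6819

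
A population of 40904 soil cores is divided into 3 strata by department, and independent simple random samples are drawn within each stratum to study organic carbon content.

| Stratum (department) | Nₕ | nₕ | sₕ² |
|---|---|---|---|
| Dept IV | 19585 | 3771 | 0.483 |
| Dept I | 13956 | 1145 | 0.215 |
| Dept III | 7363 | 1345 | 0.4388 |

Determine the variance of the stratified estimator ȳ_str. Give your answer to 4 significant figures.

Var(ȳ_str) = Σₕ Wₕ²(1 − fₕ)sₕ²/nₕ with Wₕ = Nₕ/N, N = 40904.
Dept IV: Wₕ = 0.47880403; term = 0.47880403²·(1 − 0.19254532)·0.483/3771 = 2.3709607 × 10^-5.
Dept I: Wₕ = 0.34118913; term = 0.34118913²·(1 − 0.08204357)·0.215/1145 = 2.0065288 × 10^-5.
Dept III: Wₕ = 0.18000685; term = 0.18000685²·(1 − 0.18267011)·0.4388/1345 = 8.6401197 × 10^-6.
Sum = 5.2415015 × 10^-5.

5.242 × 10^-5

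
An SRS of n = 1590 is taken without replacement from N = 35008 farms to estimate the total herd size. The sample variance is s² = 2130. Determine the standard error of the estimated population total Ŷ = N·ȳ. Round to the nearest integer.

Var(Ŷ) = N²·Var(ȳ) = N²·(1 − n/N)·s²/n.
f = 1590/35008 = 0.04541819; Var(ȳ) = 0.95458181·2130/1590 = 1.2787794.
Var(Ŷ) = 35008² · 1.2787794 = 1.567221 × 10^9.
SE(Ŷ) = √(1.567221 × 10^9) = 39588.

39588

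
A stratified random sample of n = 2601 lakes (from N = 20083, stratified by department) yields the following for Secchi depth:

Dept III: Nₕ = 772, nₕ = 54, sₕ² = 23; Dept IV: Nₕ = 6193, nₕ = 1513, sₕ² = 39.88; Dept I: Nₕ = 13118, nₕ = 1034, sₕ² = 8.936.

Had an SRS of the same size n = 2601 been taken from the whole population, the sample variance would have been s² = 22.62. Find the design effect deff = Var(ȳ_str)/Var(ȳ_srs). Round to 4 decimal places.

Var(ȳ_str) = Σ Wₕ²(1−fₕ)sₕ²/nₕ with Wₕ = Nₕ/20083:
  Dept III: (772/20083)²·(1−54/772)·23/54 = 5.8535407 × 10^-4
  Dept IV: (6193/20083)²·(1−1513/6193)·39.88/1513 = 0.0018941134
  Dept I: (13118/20083)²·(1−1034/13118)·8.936/1034 = 0.0033965952
  → Var(ȳ_str) = 0.0058760627.
Var(ȳ_srs) = (1 − 2601/20083)·22.62/2601 = 0.0075703294.
deff = 0.0058760627 / 0.0075703294 = 0.7762.

0.7762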